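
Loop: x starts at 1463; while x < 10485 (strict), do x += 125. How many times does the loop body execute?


Step 1: x goes from 1463 toward 10485 by 125; the body runs while x<10485, so iterations = ceil((bound-start)/step)
Step 2: Distance=9022
Step 3: ceil(9022/125)=73

73


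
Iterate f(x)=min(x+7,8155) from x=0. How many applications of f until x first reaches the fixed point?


Step 1: x=0, cap=8155, increment=7
Step 2: x grows by 7 each step until capped at 8155; fixed point is x=8155
Step 3: iterations = ceil(8155/7) = 1165

1165


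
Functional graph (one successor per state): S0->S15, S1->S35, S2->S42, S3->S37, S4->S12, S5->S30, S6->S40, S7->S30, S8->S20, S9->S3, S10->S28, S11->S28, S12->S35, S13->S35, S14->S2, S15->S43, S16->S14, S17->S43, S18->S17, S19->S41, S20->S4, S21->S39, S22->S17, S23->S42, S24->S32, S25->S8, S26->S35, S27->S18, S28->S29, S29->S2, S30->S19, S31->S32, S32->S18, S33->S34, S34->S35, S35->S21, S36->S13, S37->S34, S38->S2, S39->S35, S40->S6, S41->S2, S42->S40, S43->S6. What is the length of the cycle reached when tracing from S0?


Trace from S0 until a state repeats:
  S0 -> S15 -> S43 -> S6 -> S40 -> S6
S6 first seen at step 3, revisited at step 5.
Cycle length = 5 - 3 = 2

2


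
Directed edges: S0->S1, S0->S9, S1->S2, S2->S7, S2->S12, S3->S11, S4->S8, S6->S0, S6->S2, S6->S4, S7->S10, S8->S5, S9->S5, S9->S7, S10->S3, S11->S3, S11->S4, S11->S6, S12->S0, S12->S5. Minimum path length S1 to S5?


BFS layer-by-layer from S1:
  dist 0: {S1}
  dist 1: {S2}
  dist 2: {S7, S12}
  dist 3: {S0, S5, S10}
  -> S5 reached at distance 3
Shortest path length = 3

3


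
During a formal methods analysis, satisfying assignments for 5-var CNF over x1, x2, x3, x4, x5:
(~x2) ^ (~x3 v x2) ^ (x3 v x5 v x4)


CNF with 3 clauses over 5 vars (32 assignments).
An assignment satisfies CNF iff every clause has >=1 true literal.
Check each row (bits = x1,x2,x3,x4,x5; clause T/F shown):
  row 0 [00000]: clauses=TTF -> 0
  row 1 [00001]: clauses=TTT -> 1
  row 2 [00010]: clauses=TTT -> 1
  row 3 [00011]: clauses=TTT -> 1
  row 4 [00100]: clauses=TFT -> 0
  row 5 [00101]: clauses=TFT -> 0
  row 6 [00110]: clauses=TFT -> 0
  row 7 [00111]: clauses=TFT -> 0
  row 8 [01000]: clauses=FTF -> 0
  row 9 [01001]: clauses=FTT -> 0
  row 10 [01010]: clauses=FTT -> 0
  row 11 [01011]: clauses=FTT -> 0
  row 12 [01100]: clauses=FTT -> 0
  row 13 [01101]: clauses=FTT -> 0
  row 14 [01110]: clauses=FTT -> 0
  row 15 [01111]: clauses=FTT -> 0
  row 16 [10000]: clauses=TTF -> 0
  row 17 [10001]: clauses=TTT -> 1
  row 18 [10010]: clauses=TTT -> 1
  row 19 [10011]: clauses=TTT -> 1
  row 20 [10100]: clauses=TFT -> 0
  row 21 [10101]: clauses=TFT -> 0
  row 22 [10110]: clauses=TFT -> 0
  row 23 [10111]: clauses=TFT -> 0
  row 24 [11000]: clauses=FTF -> 0
  row 25 [11001]: clauses=FTT -> 0
  row 26 [11010]: clauses=FTT -> 0
  row 27 [11011]: clauses=FTT -> 0
  row 28 [11100]: clauses=FTT -> 0
  row 29 [11101]: clauses=FTT -> 0
  row 30 [11110]: clauses=FTT -> 0
  row 31 [11111]: clauses=FTT -> 0
Full result column, 8 rows per line (x1,x2 fixed per line; x3,x4,x5 runs 000..111 left to right):
  rows 0-7 [x1,x2=00]: 01110000  (ones: 3)
  rows 8-15 [x1,x2=01]: 00000000  (ones: 0)
  rows 16-23 [x1,x2=10]: 01110000  (ones: 3)
  rows 24-31 [x1,x2=11]: 00000000  (ones: 0)
Satisfying assignments = 3+0+3+0 = 6

6


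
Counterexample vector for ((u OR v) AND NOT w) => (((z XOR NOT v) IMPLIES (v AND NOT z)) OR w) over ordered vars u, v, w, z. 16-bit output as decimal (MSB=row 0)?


F1 = ((u OR v) AND NOT w)
F2 = (((z XOR NOT v) IMPLIES (v AND NOT z)) OR w)
Counterexample to F1=>F2 is where F1=1 and F2=0.
Evaluate each row (bits = u,v,w,z, MSB first):
  row 0 [0000]: F1=0 F2=0 -> F1&~F2 -> 0
  row 1 [0001]: F1=0 F2=1 -> F1&~F2 -> 0
  row 2 [0010]: F1=0 F2=1 -> F1&~F2 -> 0
  row 3 [0011]: F1=0 F2=1 -> F1&~F2 -> 0
  row 4 [0100]: F1=1 F2=1 -> F1&~F2 -> 0
  row 5 [0101]: F1=1 F2=0 -> F1&~F2 -> 1
  row 6 [0110]: F1=0 F2=1 -> F1&~F2 -> 0
  row 7 [0111]: F1=0 F2=1 -> F1&~F2 -> 0
  row 8 [1000]: F1=1 F2=0 -> F1&~F2 -> 1
  row 9 [1001]: F1=1 F2=1 -> F1&~F2 -> 0
  row 10 [1010]: F1=0 F2=1 -> F1&~F2 -> 0
  row 11 [1011]: F1=0 F2=1 -> F1&~F2 -> 0
  row 12 [1100]: F1=1 F2=1 -> F1&~F2 -> 0
  row 13 [1101]: F1=1 F2=0 -> F1&~F2 -> 1
  row 14 [1110]: F1=0 F2=1 -> F1&~F2 -> 0
  row 15 [1111]: F1=0 F2=1 -> F1&~F2 -> 0
Full result column, 4 rows per line (u,v fixed per line; w,z runs 00..11 left to right):
  rows 0-3 [u,v=00]: 0000  = hex 0
  rows 4-7 [u,v=01]: 0100  = hex 4
  rows 8-11 [u,v=10]: 1000  = hex 8
  rows 12-15 [u,v=11]: 0100  = hex 4
Counterexample vector (row 0 .. row 15) = 0000010010000100
Output column grouped in 4s = 0000 0100 1000 0100 = 0x0484
Convert to decimal digit by digit (value = value*16 + digit):
  0 -> 0
  0*16 + 4 = 4
  4*16 + 8 = 72
  72*16 + 4 = 1156
Decimal = 1156

1156


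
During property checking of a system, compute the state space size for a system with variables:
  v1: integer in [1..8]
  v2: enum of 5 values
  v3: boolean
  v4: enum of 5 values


State space = product of domain sizes of all variables.
Domain sizes:
  v1 (integer in [1..8]): 8
  v2 (enum of 5 values): 5
  v3 (boolean): 2
  v4 (enum of 5 values): 5
Product = 8 * 5 * 2 * 5 = 400

400


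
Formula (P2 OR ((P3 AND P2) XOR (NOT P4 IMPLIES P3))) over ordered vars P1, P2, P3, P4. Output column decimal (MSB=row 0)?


Formula: (P2 OR ((P3 AND P2) XOR (NOT P4 IMPLIES P3))) over P1, P2, P3, P4 (16 rows)
Evaluate each row (bits = P1,P2,P3,P4, MSB first):
  row 0 [0000]: (0 OR ((0 AND 0) XOR (NOT 0 IMPLIES 0))) -> 0
  row 1 [0001]: (0 OR ((0 AND 0) XOR (NOT 1 IMPLIES 0))) -> 1
  row 2 [0010]: (0 OR ((1 AND 0) XOR (NOT 0 IMPLIES 1))) -> 1
  row 3 [0011]: (0 OR ((1 AND 0) XOR (NOT 1 IMPLIES 1))) -> 1
  row 4 [0100]: (1 OR ((0 AND 1) XOR (NOT 0 IMPLIES 0))) -> 1
  row 5 [0101]: (1 OR ((0 AND 1) XOR (NOT 1 IMPLIES 0))) -> 1
  row 6 [0110]: (1 OR ((1 AND 1) XOR (NOT 0 IMPLIES 1))) -> 1
  row 7 [0111]: (1 OR ((1 AND 1) XOR (NOT 1 IMPLIES 1))) -> 1
  row 8 [1000]: (0 OR ((0 AND 0) XOR (NOT 0 IMPLIES 0))) -> 0
  row 9 [1001]: (0 OR ((0 AND 0) XOR (NOT 1 IMPLIES 0))) -> 1
  row 10 [1010]: (0 OR ((1 AND 0) XOR (NOT 0 IMPLIES 1))) -> 1
  row 11 [1011]: (0 OR ((1 AND 0) XOR (NOT 1 IMPLIES 1))) -> 1
  row 12 [1100]: (1 OR ((0 AND 1) XOR (NOT 0 IMPLIES 0))) -> 1
  row 13 [1101]: (1 OR ((0 AND 1) XOR (NOT 1 IMPLIES 0))) -> 1
  row 14 [1110]: (1 OR ((1 AND 1) XOR (NOT 0 IMPLIES 1))) -> 1
  row 15 [1111]: (1 OR ((1 AND 1) XOR (NOT 1 IMPLIES 1))) -> 1
Full result column, 4 rows per line (P1,P2 fixed per line; P3,P4 runs 00..11 left to right):
  rows 0-3 [P1,P2=00]: 0111  = hex 7
  rows 4-7 [P1,P2=01]: 1111  = hex F
  rows 8-11 [P1,P2=10]: 0111  = hex 7
  rows 12-15 [P1,P2=11]: 1111  = hex F
Output column (row 0 .. row 15) = 0111111101111111
Output column grouped in 4s = 0111 1111 0111 1111 = 0x7F7F
Convert to decimal digit by digit (value = value*16 + digit):
  7 -> 7
  7*16 + 15 (F) = 127
  127*16 + 7 = 2039
  2039*16 + 15 (F) = 32639
Decimal = 32639

32639


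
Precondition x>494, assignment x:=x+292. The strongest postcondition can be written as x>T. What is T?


Formula: sp(P, x:=E) = exists old_x. (x = E[old_x/x]) AND P[old_x/x] (old_x is the value of x before the assignment; eliminate old_x by solving x = E[old_x/x] for old_x)
Step 1: Precondition P: x>494, i.e. old_x > 494
Step 2: Assignment gives x = old_x + 292, so old_x = x - 292
Step 3: Substitute into P: x - 292 > 494
Step 4: Simplify: x > 494+292 = 786

786


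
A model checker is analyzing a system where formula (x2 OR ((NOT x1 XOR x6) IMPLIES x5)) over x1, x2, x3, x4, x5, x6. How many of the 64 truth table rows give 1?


Formula: (x2 OR ((NOT x1 XOR x6) IMPLIES x5)) over 6 vars (64 rows)
Evaluate each row (x1, x2, x3, x4, x5, x6 as bits, MSB first):
  row 0 [000000]: (0 OR ((NOT 0 XOR 0) IMPLIES 0)) -> 0
  row 1 [000001]: (0 OR ((NOT 0 XOR 1) IMPLIES 0)) -> 1
  row 2 [000010]: (0 OR ((NOT 0 XOR 0) IMPLIES 1)) -> 1
  row 3 [000011]: (0 OR ((NOT 0 XOR 1) IMPLIES 1)) -> 1
  row 4 [000100]: (0 OR ((NOT 0 XOR 0) IMPLIES 0)) -> 0
  (every remaining row is evaluated the same way; all 64 results are listed next)
Full result column, 8 rows per line (x1,x2,x3 fixed per line; x4,x5,x6 runs 000..111 left to right):
  rows 0-7 [x1,x2,x3=000]: 01110111  (ones: 6)
  rows 8-15 [x1,x2,x3=001]: 01110111  (ones: 6)
  rows 16-23 [x1,x2,x3=010]: 11111111  (ones: 8)
  rows 24-31 [x1,x2,x3=011]: 11111111  (ones: 8)
  rows 32-39 [x1,x2,x3=100]: 10111011  (ones: 6)
  rows 40-47 [x1,x2,x3=101]: 10111011  (ones: 6)
  rows 48-55 [x1,x2,x3=110]: 11111111  (ones: 8)
  rows 56-63 [x1,x2,x3=111]: 11111111  (ones: 8)
Count of 1-rows = 6+6+8+8+6+6+8+8 = 56

56


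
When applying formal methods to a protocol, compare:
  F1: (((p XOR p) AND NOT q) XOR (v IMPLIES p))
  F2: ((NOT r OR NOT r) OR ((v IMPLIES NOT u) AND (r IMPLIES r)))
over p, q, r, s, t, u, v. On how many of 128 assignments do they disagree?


F1 = (((p XOR p) AND NOT q) XOR (v IMPLIES p))
F2 = ((NOT r OR NOT r) OR ((v IMPLIES NOT u) AND (r IMPLIES r)))
Evaluate both on each of 128 rows (bits = p,q,r,s,t,u,v):
  row 0 [0000000]: F1=1 F2=1 -> 0
  row 1 [0000001]: F1=0 F2=1 (differ) -> 1
  row 2 [0000010]: F1=1 F2=1 -> 0
  row 3 [0000011]: F1=0 F2=1 (differ) -> 1
  row 4 [0000100]: F1=1 F2=1 -> 0
  (every remaining row is evaluated the same way; all 128 results are listed next)
Full result column, 8 rows per line (p,q,r,s fixed per line; t,u,v runs 000..111 left to right):
  rows 0-7 [p,q,r,s=0000]: 01010101  (ones: 4)
  rows 8-15 [p,q,r,s=0001]: 01010101  (ones: 4)
  rows 16-23 [p,q,r,s=0010]: 01000100  (ones: 2)
  rows 24-31 [p,q,r,s=0011]: 01000100  (ones: 2)
  rows 32-39 [p,q,r,s=0100]: 01010101  (ones: 4)
  rows 40-47 [p,q,r,s=0101]: 01010101  (ones: 4)
  rows 48-55 [p,q,r,s=0110]: 01000100  (ones: 2)
  rows 56-63 [p,q,r,s=0111]: 01000100  (ones: 2)
  rows 64-71 [p,q,r,s=1000]: 00000000  (ones: 0)
  rows 72-79 [p,q,r,s=1001]: 00000000  (ones: 0)
  rows 80-87 [p,q,r,s=1010]: 00010001  (ones: 2)
  rows 88-95 [p,q,r,s=1011]: 00010001  (ones: 2)
  rows 96-103 [p,q,r,s=1100]: 00000000  (ones: 0)
  rows 104-111 [p,q,r,s=1101]: 00000000  (ones: 0)
  rows 112-119 [p,q,r,s=1110]: 00010001  (ones: 2)
  rows 120-127 [p,q,r,s=1111]: 00010001  (ones: 2)
Disagreements = 4+4+2+2+4+4+2+2+0+0+2+2+0+0+2+2 = 32

32


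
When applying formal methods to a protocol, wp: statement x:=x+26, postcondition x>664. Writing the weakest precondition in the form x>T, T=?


Formula: wp(x:=E, P) = P[E/x] (substitute E for x in postcondition)
Step 1: Postcondition: x>664
Step 2: Substitute x+26 for x: x+26>664
Step 3: Solve for x: x > 664-26 = 638

638


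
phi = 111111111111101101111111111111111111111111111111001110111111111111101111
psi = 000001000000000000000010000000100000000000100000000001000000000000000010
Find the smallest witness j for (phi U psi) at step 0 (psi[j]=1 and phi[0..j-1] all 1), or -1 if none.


(phi U psi) at 0: need smallest j with psi[j]=1 and phi[i]=1 for all i in [0,j).
Scan from step 0:
  step 0: phi=1, psi=0 -> continue
  step 1: phi=1, psi=0 -> continue
  step 2: phi=1, psi=0 -> continue
  step 3: phi=1, psi=0 -> continue
  step 5: psi=1 and phi held for [0,5) -> witness found
Witness step = 5

5


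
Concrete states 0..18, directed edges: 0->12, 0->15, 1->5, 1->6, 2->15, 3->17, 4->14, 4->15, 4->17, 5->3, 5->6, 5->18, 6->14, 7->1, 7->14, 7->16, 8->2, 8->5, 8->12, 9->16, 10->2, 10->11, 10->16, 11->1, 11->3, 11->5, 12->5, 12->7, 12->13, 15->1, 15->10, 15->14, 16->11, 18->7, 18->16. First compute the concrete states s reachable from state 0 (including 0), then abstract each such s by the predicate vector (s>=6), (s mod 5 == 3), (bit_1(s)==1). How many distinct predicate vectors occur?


BFS from 0:
Concrete reachable: {0, 1, 2, 3, 5, 6, 7, 10, 11, 12, 13, 14, 15, 16, 17, 18}
Abstract via predicates (s>=6), (s mod 5 == 3), (bit_1(s)==1):
  (0,0,0) <- {0, 1, 5}
  (0,0,1) <- {2}
  (0,1,1) <- {3}
  (1,0,0) <- {12, 16, 17}
  (1,0,1) <- {6, 7, 10, 11, 14, 15}
  (1,1,0) <- {13}
  (1,1,1) <- {18}
Distinct abstract states = 7

7


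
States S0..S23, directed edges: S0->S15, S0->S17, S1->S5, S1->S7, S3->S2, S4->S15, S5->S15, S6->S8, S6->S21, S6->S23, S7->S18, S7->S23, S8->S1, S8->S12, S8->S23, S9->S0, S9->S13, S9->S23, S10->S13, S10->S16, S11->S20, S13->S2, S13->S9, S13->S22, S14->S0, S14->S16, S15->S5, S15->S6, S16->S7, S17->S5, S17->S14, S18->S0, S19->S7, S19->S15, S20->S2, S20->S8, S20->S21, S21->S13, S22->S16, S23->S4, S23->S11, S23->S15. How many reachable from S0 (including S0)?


BFS from S0:
  layer 0: {S0}
  layer 1: {S15, S17}
  layer 2: {S5, S6, S14}
  layer 3: {S8, S16, S21, S23}
  layer 4: {S1, S4, S7, S11, S12, S13}
  layer 5: {S2, S9, S18, S20, S22}
Reachable set: {S0, S1, S2, S4, S5, S6, S7, S8, S9, S11, S12, S13, S14, S15, S16, S17, S18, S20, S21, S22, S23}
Count = 21

21


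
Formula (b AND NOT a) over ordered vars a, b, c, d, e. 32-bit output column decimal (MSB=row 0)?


Formula: (b AND NOT a) over a, b, c, d, e (32 rows)
Evaluate each row (bits = a,b,c,d,e, MSB first):
  row 0 [00000]: (0 AND NOT 0) -> 0
  row 1 [00001]: (0 AND NOT 0) -> 0
  row 2 [00010]: (0 AND NOT 0) -> 0
  row 3 [00011]: (0 AND NOT 0) -> 0
  row 4 [00100]: (0 AND NOT 0) -> 0
  row 5 [00101]: (0 AND NOT 0) -> 0
  row 6 [00110]: (0 AND NOT 0) -> 0
  row 7 [00111]: (0 AND NOT 0) -> 0
  row 8 [01000]: (1 AND NOT 0) -> 1
  row 9 [01001]: (1 AND NOT 0) -> 1
  row 10 [01010]: (1 AND NOT 0) -> 1
  row 11 [01011]: (1 AND NOT 0) -> 1
  row 12 [01100]: (1 AND NOT 0) -> 1
  row 13 [01101]: (1 AND NOT 0) -> 1
  row 14 [01110]: (1 AND NOT 0) -> 1
  row 15 [01111]: (1 AND NOT 0) -> 1
  row 16 [10000]: (0 AND NOT 1) -> 0
  row 17 [10001]: (0 AND NOT 1) -> 0
  row 18 [10010]: (0 AND NOT 1) -> 0
  row 19 [10011]: (0 AND NOT 1) -> 0
  row 20 [10100]: (0 AND NOT 1) -> 0
  row 21 [10101]: (0 AND NOT 1) -> 0
  row 22 [10110]: (0 AND NOT 1) -> 0
  row 23 [10111]: (0 AND NOT 1) -> 0
  row 24 [11000]: (1 AND NOT 1) -> 0
  row 25 [11001]: (1 AND NOT 1) -> 0
  row 26 [11010]: (1 AND NOT 1) -> 0
  row 27 [11011]: (1 AND NOT 1) -> 0
  row 28 [11100]: (1 AND NOT 1) -> 0
  row 29 [11101]: (1 AND NOT 1) -> 0
  row 30 [11110]: (1 AND NOT 1) -> 0
  row 31 [11111]: (1 AND NOT 1) -> 0
Full result column, 4 rows per line (a,b,c fixed per line; d,e runs 00..11 left to right):
  rows 0-3 [a,b,c=000]: 0000  = hex 0
  rows 4-7 [a,b,c=001]: 0000  = hex 0
  rows 8-11 [a,b,c=010]: 1111  = hex F
  rows 12-15 [a,b,c=011]: 1111  = hex F
  rows 16-19 [a,b,c=100]: 0000  = hex 0
  rows 20-23 [a,b,c=101]: 0000  = hex 0
  rows 24-27 [a,b,c=110]: 0000  = hex 0
  rows 28-31 [a,b,c=111]: 0000  = hex 0
Output column (row 0 .. row 31) = 00000000111111110000000000000000
Output column grouped in 4s = 0000 0000 1111 1111 0000 0000 0000 0000 = 0x00FF0000
Convert to decimal digit by digit (value = value*16 + digit):
  0 -> 0
  0*16 + 0 = 0
  0*16 + 15 (F) = 15
  15*16 + 15 (F) = 255
  255*16 + 0 = 4080
  4080*16 + 0 = 65280
  65280*16 + 0 = 1044480
  1044480*16 + 0 = 16711680
Decimal = 16711680

16711680


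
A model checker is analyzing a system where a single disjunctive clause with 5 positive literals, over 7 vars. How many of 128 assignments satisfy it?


Step 1: Total=2^7=128
Step 2: Unsat when all 5 false: 2^2=4
Step 3: Sat=128-4=124

124


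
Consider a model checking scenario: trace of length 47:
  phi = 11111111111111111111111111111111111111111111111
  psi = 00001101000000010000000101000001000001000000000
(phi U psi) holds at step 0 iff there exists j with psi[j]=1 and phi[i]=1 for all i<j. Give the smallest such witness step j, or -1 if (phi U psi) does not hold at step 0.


(phi U psi) at 0: need smallest j with psi[j]=1 and phi[i]=1 for all i in [0,j).
Scan from step 0:
  step 0: phi=1, psi=0 -> continue
  step 1: phi=1, psi=0 -> continue
  step 2: phi=1, psi=0 -> continue
  step 3: phi=1, psi=0 -> continue
  step 4: psi=1 and phi held for [0,4) -> witness found
Witness step = 4

4


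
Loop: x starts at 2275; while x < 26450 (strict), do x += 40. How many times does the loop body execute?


Step 1: x goes from 2275 toward 26450 by 40; the body runs while x<26450, so iterations = ceil((bound-start)/step)
Step 2: Distance=24175
Step 3: ceil(24175/40)=605

605


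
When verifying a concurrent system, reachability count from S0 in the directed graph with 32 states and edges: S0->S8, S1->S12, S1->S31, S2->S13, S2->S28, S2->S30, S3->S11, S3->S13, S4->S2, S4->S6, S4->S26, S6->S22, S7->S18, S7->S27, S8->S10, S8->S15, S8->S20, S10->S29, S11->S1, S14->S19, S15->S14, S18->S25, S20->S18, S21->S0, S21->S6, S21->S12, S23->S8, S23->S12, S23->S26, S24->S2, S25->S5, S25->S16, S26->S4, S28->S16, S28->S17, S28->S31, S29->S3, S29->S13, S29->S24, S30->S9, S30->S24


BFS from S0:
  layer 0: {S0}
  layer 1: {S8}
  layer 2: {S10, S15, S20}
  layer 3: {S14, S18, S29}
  layer 4: {S3, S13, S19, S24, S25}
  layer 5: {S2, S5, S11, S16}
  layer 6: {S1, S28, S30}
  layer 7: {S9, S12, S17, S31}
Reachable set: {S0, S1, S2, S3, S5, S8, S9, S10, S11, S12, S13, S14, S15, S16, S17, S18, S19, S20, S24, S25, S28, S29, S30, S31}
Count = 24

24


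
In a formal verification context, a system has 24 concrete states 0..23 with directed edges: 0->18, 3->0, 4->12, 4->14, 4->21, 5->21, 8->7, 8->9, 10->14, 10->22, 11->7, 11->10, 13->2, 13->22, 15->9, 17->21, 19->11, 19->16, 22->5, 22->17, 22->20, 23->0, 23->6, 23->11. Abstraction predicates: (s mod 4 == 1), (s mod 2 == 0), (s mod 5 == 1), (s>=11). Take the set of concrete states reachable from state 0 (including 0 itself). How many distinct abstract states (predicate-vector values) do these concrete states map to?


BFS from 0:
Concrete reachable: {0, 18}
Abstract via predicates (s mod 4 == 1), (s mod 2 == 0), (s mod 5 == 1), (s>=11):
  (0,1,0,0) <- {0}
  (0,1,0,1) <- {18}
Distinct abstract states = 2

2


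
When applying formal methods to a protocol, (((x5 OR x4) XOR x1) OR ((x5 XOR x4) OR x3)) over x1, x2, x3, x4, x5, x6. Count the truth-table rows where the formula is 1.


Formula: (((x5 OR x4) XOR x1) OR ((x5 XOR x4) OR x3)) over 6 vars (64 rows)
Evaluate each row (x1, x2, x3, x4, x5, x6 as bits, MSB first):
  row 0 [000000]: (((0 OR 0) XOR 0) OR ((0 XOR 0) OR 0)) -> 0
  row 1 [000001]: (((0 OR 0) XOR 0) OR ((0 XOR 0) OR 0)) -> 0
  row 2 [000010]: (((1 OR 0) XOR 0) OR ((1 XOR 0) OR 0)) -> 1
  row 3 [000011]: (((1 OR 0) XOR 0) OR ((1 XOR 0) OR 0)) -> 1
  row 4 [000100]: (((0 OR 1) XOR 0) OR ((0 XOR 1) OR 0)) -> 1
  (every remaining row is evaluated the same way; all 64 results are listed next)
Full result column, 8 rows per line (x1,x2,x3 fixed per line; x4,x5,x6 runs 000..111 left to right):
  rows 0-7 [x1,x2,x3=000]: 00111111  (ones: 6)
  rows 8-15 [x1,x2,x3=001]: 11111111  (ones: 8)
  rows 16-23 [x1,x2,x3=010]: 00111111  (ones: 6)
  rows 24-31 [x1,x2,x3=011]: 11111111  (ones: 8)
  rows 32-39 [x1,x2,x3=100]: 11111100  (ones: 6)
  rows 40-47 [x1,x2,x3=101]: 11111111  (ones: 8)
  rows 48-55 [x1,x2,x3=110]: 11111100  (ones: 6)
  rows 56-63 [x1,x2,x3=111]: 11111111  (ones: 8)
Count of 1-rows = 6+8+6+8+6+8+6+8 = 56

56


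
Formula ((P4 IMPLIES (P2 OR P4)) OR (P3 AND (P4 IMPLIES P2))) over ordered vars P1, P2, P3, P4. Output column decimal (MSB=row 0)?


Formula: ((P4 IMPLIES (P2 OR P4)) OR (P3 AND (P4 IMPLIES P2))) over P1, P2, P3, P4 (16 rows)
Evaluate each row (bits = P1,P2,P3,P4, MSB first):
  row 0 [0000]: ((0 IMPLIES (0 OR 0)) OR (0 AND (0 IMPLIES 0))) -> 1
  row 1 [0001]: ((1 IMPLIES (0 OR 1)) OR (0 AND (1 IMPLIES 0))) -> 1
  row 2 [0010]: ((0 IMPLIES (0 OR 0)) OR (1 AND (0 IMPLIES 0))) -> 1
  row 3 [0011]: ((1 IMPLIES (0 OR 1)) OR (1 AND (1 IMPLIES 0))) -> 1
  row 4 [0100]: ((0 IMPLIES (1 OR 0)) OR (0 AND (0 IMPLIES 1))) -> 1
  row 5 [0101]: ((1 IMPLIES (1 OR 1)) OR (0 AND (1 IMPLIES 1))) -> 1
  row 6 [0110]: ((0 IMPLIES (1 OR 0)) OR (1 AND (0 IMPLIES 1))) -> 1
  row 7 [0111]: ((1 IMPLIES (1 OR 1)) OR (1 AND (1 IMPLIES 1))) -> 1
  row 8 [1000]: ((0 IMPLIES (0 OR 0)) OR (0 AND (0 IMPLIES 0))) -> 1
  row 9 [1001]: ((1 IMPLIES (0 OR 1)) OR (0 AND (1 IMPLIES 0))) -> 1
  row 10 [1010]: ((0 IMPLIES (0 OR 0)) OR (1 AND (0 IMPLIES 0))) -> 1
  row 11 [1011]: ((1 IMPLIES (0 OR 1)) OR (1 AND (1 IMPLIES 0))) -> 1
  row 12 [1100]: ((0 IMPLIES (1 OR 0)) OR (0 AND (0 IMPLIES 1))) -> 1
  row 13 [1101]: ((1 IMPLIES (1 OR 1)) OR (0 AND (1 IMPLIES 1))) -> 1
  row 14 [1110]: ((0 IMPLIES (1 OR 0)) OR (1 AND (0 IMPLIES 1))) -> 1
  row 15 [1111]: ((1 IMPLIES (1 OR 1)) OR (1 AND (1 IMPLIES 1))) -> 1
Full result column, 4 rows per line (P1,P2 fixed per line; P3,P4 runs 00..11 left to right):
  rows 0-3 [P1,P2=00]: 1111  = hex F
  rows 4-7 [P1,P2=01]: 1111  = hex F
  rows 8-11 [P1,P2=10]: 1111  = hex F
  rows 12-15 [P1,P2=11]: 1111  = hex F
Output column (row 0 .. row 15) = 1111111111111111
Output column grouped in 4s = 1111 1111 1111 1111 = 0xFFFF
Convert to decimal digit by digit (value = value*16 + digit):
  F -> 15
  15*16 + 15 (F) = 255
  255*16 + 15 (F) = 4095
  4095*16 + 15 (F) = 65535
Decimal = 65535

65535


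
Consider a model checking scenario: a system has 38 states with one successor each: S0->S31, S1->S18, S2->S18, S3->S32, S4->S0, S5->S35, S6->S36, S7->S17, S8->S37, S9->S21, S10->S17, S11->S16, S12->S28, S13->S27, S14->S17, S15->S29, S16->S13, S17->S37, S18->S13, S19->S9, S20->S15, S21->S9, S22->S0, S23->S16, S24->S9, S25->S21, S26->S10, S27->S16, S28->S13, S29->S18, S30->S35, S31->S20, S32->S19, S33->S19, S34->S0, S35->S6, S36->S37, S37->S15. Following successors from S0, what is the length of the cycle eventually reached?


Trace from S0 until a state repeats:
  S0 -> S31 -> S20 -> S15 -> S29 -> S18 -> S13 -> S27 -> S16 -> S13
S13 first seen at step 6, revisited at step 9.
Cycle length = 9 - 6 = 3

3


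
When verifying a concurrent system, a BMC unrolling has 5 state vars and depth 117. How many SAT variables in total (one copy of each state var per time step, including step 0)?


BMC unrolls to depth k, creating one copy of each state var for steps 0..k.
Step count = 117 + 1 = 118 (steps 0 through 117)
Vars per step = 5
Total = 5 * 118 = 590

590


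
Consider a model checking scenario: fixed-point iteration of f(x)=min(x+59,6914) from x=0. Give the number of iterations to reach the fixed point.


Step 1: x=0, cap=6914, increment=59
Step 2: x grows by 59 each step until capped at 6914; fixed point is x=6914
Step 3: iterations = ceil(6914/59) = 118

118


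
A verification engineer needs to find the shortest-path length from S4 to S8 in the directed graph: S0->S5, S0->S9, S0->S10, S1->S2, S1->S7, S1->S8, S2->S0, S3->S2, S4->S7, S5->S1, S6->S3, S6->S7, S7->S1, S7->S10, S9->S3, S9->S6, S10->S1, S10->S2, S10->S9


BFS layer-by-layer from S4:
  dist 0: {S4}
  dist 1: {S7}
  dist 2: {S1, S10}
  dist 3: {S2, S8, S9}
  -> S8 reached at distance 3
Shortest path length = 3

3


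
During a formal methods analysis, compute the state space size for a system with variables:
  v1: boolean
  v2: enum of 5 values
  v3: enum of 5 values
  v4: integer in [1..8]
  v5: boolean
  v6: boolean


State space = product of domain sizes of all variables.
Domain sizes:
  v1 (boolean): 2
  v2 (enum of 5 values): 5
  v3 (enum of 5 values): 5
  v4 (integer in [1..8]): 8
  v5 (boolean): 2
  v6 (boolean): 2
Product = 2 * 5 * 5 * 8 * 2 * 2 = 1600

1600


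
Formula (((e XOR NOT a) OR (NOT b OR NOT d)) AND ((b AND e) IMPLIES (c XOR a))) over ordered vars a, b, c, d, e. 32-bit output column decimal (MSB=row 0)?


Formula: (((e XOR NOT a) OR (NOT b OR NOT d)) AND ((b AND e) IMPLIES (c XOR a))) over a, b, c, d, e (32 rows)
Evaluate each row (bits = a,b,c,d,e, MSB first):
  row 0 [00000]: (((0 XOR NOT 0) OR (NOT 0 OR NOT 0)) AND ((0 AND 0) IMPLIES (0 XOR 0))) -> 1
  row 1 [00001]: (((1 XOR NOT 0) OR (NOT 0 OR NOT 0)) AND ((0 AND 1) IMPLIES (0 XOR 0))) -> 1
  row 2 [00010]: (((0 XOR NOT 0) OR (NOT 0 OR NOT 1)) AND ((0 AND 0) IMPLIES (0 XOR 0))) -> 1
  row 3 [00011]: (((1 XOR NOT 0) OR (NOT 0 OR NOT 1)) AND ((0 AND 1) IMPLIES (0 XOR 0))) -> 1
  row 4 [00100]: (((0 XOR NOT 0) OR (NOT 0 OR NOT 0)) AND ((0 AND 0) IMPLIES (1 XOR 0))) -> 1
  row 5 [00101]: (((1 XOR NOT 0) OR (NOT 0 OR NOT 0)) AND ((0 AND 1) IMPLIES (1 XOR 0))) -> 1
  row 6 [00110]: (((0 XOR NOT 0) OR (NOT 0 OR NOT 1)) AND ((0 AND 0) IMPLIES (1 XOR 0))) -> 1
  row 7 [00111]: (((1 XOR NOT 0) OR (NOT 0 OR NOT 1)) AND ((0 AND 1) IMPLIES (1 XOR 0))) -> 1
  row 8 [01000]: (((0 XOR NOT 0) OR (NOT 1 OR NOT 0)) AND ((1 AND 0) IMPLIES (0 XOR 0))) -> 1
  row 9 [01001]: (((1 XOR NOT 0) OR (NOT 1 OR NOT 0)) AND ((1 AND 1) IMPLIES (0 XOR 0))) -> 0
  row 10 [01010]: (((0 XOR NOT 0) OR (NOT 1 OR NOT 1)) AND ((1 AND 0) IMPLIES (0 XOR 0))) -> 1
  row 11 [01011]: (((1 XOR NOT 0) OR (NOT 1 OR NOT 1)) AND ((1 AND 1) IMPLIES (0 XOR 0))) -> 0
  row 12 [01100]: (((0 XOR NOT 0) OR (NOT 1 OR NOT 0)) AND ((1 AND 0) IMPLIES (1 XOR 0))) -> 1
  row 13 [01101]: (((1 XOR NOT 0) OR (NOT 1 OR NOT 0)) AND ((1 AND 1) IMPLIES (1 XOR 0))) -> 1
  row 14 [01110]: (((0 XOR NOT 0) OR (NOT 1 OR NOT 1)) AND ((1 AND 0) IMPLIES (1 XOR 0))) -> 1
  row 15 [01111]: (((1 XOR NOT 0) OR (NOT 1 OR NOT 1)) AND ((1 AND 1) IMPLIES (1 XOR 0))) -> 0
  row 16 [10000]: (((0 XOR NOT 1) OR (NOT 0 OR NOT 0)) AND ((0 AND 0) IMPLIES (0 XOR 1))) -> 1
  row 17 [10001]: (((1 XOR NOT 1) OR (NOT 0 OR NOT 0)) AND ((0 AND 1) IMPLIES (0 XOR 1))) -> 1
  row 18 [10010]: (((0 XOR NOT 1) OR (NOT 0 OR NOT 1)) AND ((0 AND 0) IMPLIES (0 XOR 1))) -> 1
  row 19 [10011]: (((1 XOR NOT 1) OR (NOT 0 OR NOT 1)) AND ((0 AND 1) IMPLIES (0 XOR 1))) -> 1
  row 20 [10100]: (((0 XOR NOT 1) OR (NOT 0 OR NOT 0)) AND ((0 AND 0) IMPLIES (1 XOR 1))) -> 1
  row 21 [10101]: (((1 XOR NOT 1) OR (NOT 0 OR NOT 0)) AND ((0 AND 1) IMPLIES (1 XOR 1))) -> 1
  row 22 [10110]: (((0 XOR NOT 1) OR (NOT 0 OR NOT 1)) AND ((0 AND 0) IMPLIES (1 XOR 1))) -> 1
  row 23 [10111]: (((1 XOR NOT 1) OR (NOT 0 OR NOT 1)) AND ((0 AND 1) IMPLIES (1 XOR 1))) -> 1
  row 24 [11000]: (((0 XOR NOT 1) OR (NOT 1 OR NOT 0)) AND ((1 AND 0) IMPLIES (0 XOR 1))) -> 1
  row 25 [11001]: (((1 XOR NOT 1) OR (NOT 1 OR NOT 0)) AND ((1 AND 1) IMPLIES (0 XOR 1))) -> 1
  row 26 [11010]: (((0 XOR NOT 1) OR (NOT 1 OR NOT 1)) AND ((1 AND 0) IMPLIES (0 XOR 1))) -> 0
  row 27 [11011]: (((1 XOR NOT 1) OR (NOT 1 OR NOT 1)) AND ((1 AND 1) IMPLIES (0 XOR 1))) -> 1
  row 28 [11100]: (((0 XOR NOT 1) OR (NOT 1 OR NOT 0)) AND ((1 AND 0) IMPLIES (1 XOR 1))) -> 1
  row 29 [11101]: (((1 XOR NOT 1) OR (NOT 1 OR NOT 0)) AND ((1 AND 1) IMPLIES (1 XOR 1))) -> 0
  row 30 [11110]: (((0 XOR NOT 1) OR (NOT 1 OR NOT 1)) AND ((1 AND 0) IMPLIES (1 XOR 1))) -> 0
  row 31 [11111]: (((1 XOR NOT 1) OR (NOT 1 OR NOT 1)) AND ((1 AND 1) IMPLIES (1 XOR 1))) -> 0
Full result column, 4 rows per line (a,b,c fixed per line; d,e runs 00..11 left to right):
  rows 0-3 [a,b,c=000]: 1111  = hex F
  rows 4-7 [a,b,c=001]: 1111  = hex F
  rows 8-11 [a,b,c=010]: 1010  = hex A
  rows 12-15 [a,b,c=011]: 1110  = hex E
  rows 16-19 [a,b,c=100]: 1111  = hex F
  rows 20-23 [a,b,c=101]: 1111  = hex F
  rows 24-27 [a,b,c=110]: 1101  = hex D
  rows 28-31 [a,b,c=111]: 1000  = hex 8
Output column (row 0 .. row 31) = 11111111101011101111111111011000
Output column grouped in 4s = 1111 1111 1010 1110 1111 1111 1101 1000 = 0xFFAEFFD8
Convert to decimal digit by digit (value = value*16 + digit):
  F -> 15
  15*16 + 15 (F) = 255
  255*16 + 10 (A) = 4090
  4090*16 + 14 (E) = 65454
  65454*16 + 15 (F) = 1047279
  1047279*16 + 15 (F) = 16756479
  16756479*16 + 13 (D) = 268103677
  268103677*16 + 8 = 4289658840
Decimal = 4289658840

4289658840


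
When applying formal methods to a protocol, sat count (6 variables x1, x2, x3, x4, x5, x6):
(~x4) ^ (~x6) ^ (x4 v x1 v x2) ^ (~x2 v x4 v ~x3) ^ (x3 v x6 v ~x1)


CNF with 5 clauses over 6 vars (64 assignments).
An assignment satisfies CNF iff every clause has >=1 true literal.
Check each row (bits = x1,x2,x3,x4,x5,x6; clause T/F shown):
  row 0 [000000]: clauses=TTFTT -> 0
  row 1 [000001]: clauses=TFFTT -> 0
  row 2 [000010]: clauses=TTFTT -> 0
  row 3 [000011]: clauses=TFFTT -> 0
  row 4 [000100]: clauses=FTTTT -> 0
  (every remaining row is evaluated the same way; all 64 results are listed next)
Full result column, 8 rows per line (x1,x2,x3 fixed per line; x4,x5,x6 runs 000..111 left to right):
  rows 0-7 [x1,x2,x3=000]: 00000000  (ones: 0)
  rows 8-15 [x1,x2,x3=001]: 00000000  (ones: 0)
  rows 16-23 [x1,x2,x3=010]: 10100000  (ones: 2)
  rows 24-31 [x1,x2,x3=011]: 00000000  (ones: 0)
  rows 32-39 [x1,x2,x3=100]: 00000000  (ones: 0)
  rows 40-47 [x1,x2,x3=101]: 10100000  (ones: 2)
  rows 48-55 [x1,x2,x3=110]: 00000000  (ones: 0)
  rows 56-63 [x1,x2,x3=111]: 00000000  (ones: 0)
Satisfying assignments = 0+0+2+0+0+2+0+0 = 4

4


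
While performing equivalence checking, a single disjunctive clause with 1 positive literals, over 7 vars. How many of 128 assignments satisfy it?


Step 1: Total=2^7=128
Step 2: Unsat when all 1 false: 2^6=64
Step 3: Sat=128-64=64

64


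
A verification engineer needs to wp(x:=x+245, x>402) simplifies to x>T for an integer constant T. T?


Formula: wp(x:=E, P) = P[E/x] (substitute E for x in postcondition)
Step 1: Postcondition: x>402
Step 2: Substitute x+245 for x: x+245>402
Step 3: Solve for x: x > 402-245 = 157

157


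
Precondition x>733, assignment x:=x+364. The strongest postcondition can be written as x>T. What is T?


Formula: sp(P, x:=E) = exists old_x. (x = E[old_x/x]) AND P[old_x/x] (old_x is the value of x before the assignment; eliminate old_x by solving x = E[old_x/x] for old_x)
Step 1: Precondition P: x>733, i.e. old_x > 733
Step 2: Assignment gives x = old_x + 364, so old_x = x - 364
Step 3: Substitute into P: x - 364 > 733
Step 4: Simplify: x > 733+364 = 1097

1097


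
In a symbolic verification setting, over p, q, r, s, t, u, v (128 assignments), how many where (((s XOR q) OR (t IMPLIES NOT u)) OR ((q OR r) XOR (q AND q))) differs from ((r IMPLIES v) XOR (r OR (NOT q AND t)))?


F1 = (((s XOR q) OR (t IMPLIES NOT u)) OR ((q OR r) XOR (q AND q)))
F2 = ((r IMPLIES v) XOR (r OR (NOT q AND t)))
Evaluate both on each of 128 rows (bits = p,q,r,s,t,u,v):
  row 0 [0000000]: F1=1 F2=1 -> 0
  row 1 [0000001]: F1=1 F2=1 -> 0
  row 2 [0000010]: F1=1 F2=1 -> 0
  row 3 [0000011]: F1=1 F2=1 -> 0
  row 4 [0000100]: F1=1 F2=0 (differ) -> 1
  (every remaining row is evaluated the same way; all 128 results are listed next)
Full result column, 8 rows per line (p,q,r,s fixed per line; t,u,v runs 000..111 left to right):
  rows 0-7 [p,q,r,s=0000]: 00001100  (ones: 2)
  rows 8-15 [p,q,r,s=0001]: 00001111  (ones: 4)
  rows 16-23 [p,q,r,s=0010]: 01010101  (ones: 4)
  rows 24-31 [p,q,r,s=0011]: 01010101  (ones: 4)
  rows 32-39 [p,q,r,s=0100]: 00000000  (ones: 0)
  rows 40-47 [p,q,r,s=0101]: 00000011  (ones: 2)
  rows 48-55 [p,q,r,s=0110]: 01010101  (ones: 4)
  rows 56-63 [p,q,r,s=0111]: 01010110  (ones: 4)
  rows 64-71 [p,q,r,s=1000]: 00001100  (ones: 2)
  rows 72-79 [p,q,r,s=1001]: 00001111  (ones: 4)
  rows 80-87 [p,q,r,s=1010]: 01010101  (ones: 4)
  rows 88-95 [p,q,r,s=1011]: 01010101  (ones: 4)
  rows 96-103 [p,q,r,s=1100]: 00000000  (ones: 0)
  rows 104-111 [p,q,r,s=1101]: 00000011  (ones: 2)
  rows 112-119 [p,q,r,s=1110]: 01010101  (ones: 4)
  rows 120-127 [p,q,r,s=1111]: 01010110  (ones: 4)
Disagreements = 2+4+4+4+0+2+4+4+2+4+4+4+0+2+4+4 = 48

48


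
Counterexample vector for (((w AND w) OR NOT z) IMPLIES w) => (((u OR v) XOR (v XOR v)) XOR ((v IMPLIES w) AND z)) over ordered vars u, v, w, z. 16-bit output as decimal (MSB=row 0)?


F1 = (((w AND w) OR NOT z) IMPLIES w)
F2 = (((u OR v) XOR (v XOR v)) XOR ((v IMPLIES w) AND z))
Counterexample to F1=>F2 is where F1=1 and F2=0.
Evaluate each row (bits = u,v,w,z, MSB first):
  row 0 [0000]: F1=0 F2=0 -> F1&~F2 -> 0
  row 1 [0001]: F1=1 F2=1 -> F1&~F2 -> 0
  row 2 [0010]: F1=1 F2=0 -> F1&~F2 -> 1
  row 3 [0011]: F1=1 F2=1 -> F1&~F2 -> 0
  row 4 [0100]: F1=0 F2=1 -> F1&~F2 -> 0
  row 5 [0101]: F1=1 F2=1 -> F1&~F2 -> 0
  row 6 [0110]: F1=1 F2=1 -> F1&~F2 -> 0
  row 7 [0111]: F1=1 F2=0 -> F1&~F2 -> 1
  row 8 [1000]: F1=0 F2=1 -> F1&~F2 -> 0
  row 9 [1001]: F1=1 F2=0 -> F1&~F2 -> 1
  row 10 [1010]: F1=1 F2=1 -> F1&~F2 -> 0
  row 11 [1011]: F1=1 F2=0 -> F1&~F2 -> 1
  row 12 [1100]: F1=0 F2=1 -> F1&~F2 -> 0
  row 13 [1101]: F1=1 F2=1 -> F1&~F2 -> 0
  row 14 [1110]: F1=1 F2=1 -> F1&~F2 -> 0
  row 15 [1111]: F1=1 F2=0 -> F1&~F2 -> 1
Full result column, 4 rows per line (u,v fixed per line; w,z runs 00..11 left to right):
  rows 0-3 [u,v=00]: 0010  = hex 2
  rows 4-7 [u,v=01]: 0001  = hex 1
  rows 8-11 [u,v=10]: 0101  = hex 5
  rows 12-15 [u,v=11]: 0001  = hex 1
Counterexample vector (row 0 .. row 15) = 0010000101010001
Output column grouped in 4s = 0010 0001 0101 0001 = 0x2151
Convert to decimal digit by digit (value = value*16 + digit):
  2 -> 2
  2*16 + 1 = 33
  33*16 + 5 = 533
  533*16 + 1 = 8529
Decimal = 8529

8529


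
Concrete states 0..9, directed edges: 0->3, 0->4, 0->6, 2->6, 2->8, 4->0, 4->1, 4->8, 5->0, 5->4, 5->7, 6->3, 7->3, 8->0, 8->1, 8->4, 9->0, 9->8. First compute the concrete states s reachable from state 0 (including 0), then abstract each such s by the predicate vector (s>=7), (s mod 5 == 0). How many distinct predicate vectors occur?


BFS from 0:
Concrete reachable: {0, 1, 3, 4, 6, 8}
Abstract via predicates (s>=7), (s mod 5 == 0):
  (0,0) <- {1, 3, 4, 6}
  (0,1) <- {0}
  (1,0) <- {8}
Distinct abstract states = 3

3


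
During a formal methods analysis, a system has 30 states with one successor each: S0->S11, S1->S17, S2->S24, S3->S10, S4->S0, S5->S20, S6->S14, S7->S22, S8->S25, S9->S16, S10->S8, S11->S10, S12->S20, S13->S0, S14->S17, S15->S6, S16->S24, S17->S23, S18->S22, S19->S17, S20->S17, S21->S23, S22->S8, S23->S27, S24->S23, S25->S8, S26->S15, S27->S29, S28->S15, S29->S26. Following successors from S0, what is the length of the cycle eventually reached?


Trace from S0 until a state repeats:
  S0 -> S11 -> S10 -> S8 -> S25 -> S8
S8 first seen at step 3, revisited at step 5.
Cycle length = 5 - 3 = 2

2


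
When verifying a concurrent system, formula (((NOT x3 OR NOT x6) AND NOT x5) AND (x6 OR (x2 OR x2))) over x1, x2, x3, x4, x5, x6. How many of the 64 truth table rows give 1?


Formula: (((NOT x3 OR NOT x6) AND NOT x5) AND (x6 OR (x2 OR x2))) over 6 vars (64 rows)
Evaluate each row (x1, x2, x3, x4, x5, x6 as bits, MSB first):
  row 0 [000000]: (((NOT 0 OR NOT 0) AND NOT 0) AND (0 OR (0 OR 0))) -> 0
  row 1 [000001]: (((NOT 0 OR NOT 1) AND NOT 0) AND (1 OR (0 OR 0))) -> 1
  row 2 [000010]: (((NOT 0 OR NOT 0) AND NOT 1) AND (0 OR (0 OR 0))) -> 0
  row 3 [000011]: (((NOT 0 OR NOT 1) AND NOT 1) AND (1 OR (0 OR 0))) -> 0
  row 4 [000100]: (((NOT 0 OR NOT 0) AND NOT 0) AND (0 OR (0 OR 0))) -> 0
  (every remaining row is evaluated the same way; all 64 results are listed next)
Full result column, 8 rows per line (x1,x2,x3 fixed per line; x4,x5,x6 runs 000..111 left to right):
  rows 0-7 [x1,x2,x3=000]: 01000100  (ones: 2)
  rows 8-15 [x1,x2,x3=001]: 00000000  (ones: 0)
  rows 16-23 [x1,x2,x3=010]: 11001100  (ones: 4)
  rows 24-31 [x1,x2,x3=011]: 10001000  (ones: 2)
  rows 32-39 [x1,x2,x3=100]: 01000100  (ones: 2)
  rows 40-47 [x1,x2,x3=101]: 00000000  (ones: 0)
  rows 48-55 [x1,x2,x3=110]: 11001100  (ones: 4)
  rows 56-63 [x1,x2,x3=111]: 10001000  (ones: 2)
Count of 1-rows = 2+0+4+2+2+0+4+2 = 16

16


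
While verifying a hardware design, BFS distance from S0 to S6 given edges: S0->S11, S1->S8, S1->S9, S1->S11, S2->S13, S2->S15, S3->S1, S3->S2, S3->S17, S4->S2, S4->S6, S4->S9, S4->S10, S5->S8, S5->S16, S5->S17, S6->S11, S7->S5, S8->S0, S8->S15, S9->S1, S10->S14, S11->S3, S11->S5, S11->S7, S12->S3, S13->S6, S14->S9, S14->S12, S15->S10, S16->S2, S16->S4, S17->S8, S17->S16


BFS layer-by-layer from S0:
  dist 0: {S0}
  dist 1: {S11}
  dist 2: {S3, S5, S7}
  dist 3: {S1, S2, S8, S16, S17}
  dist 4: {S4, S9, S13, S15}
  dist 5: {S6, S10}
  -> S6 reached at distance 5
Shortest path length = 5

5


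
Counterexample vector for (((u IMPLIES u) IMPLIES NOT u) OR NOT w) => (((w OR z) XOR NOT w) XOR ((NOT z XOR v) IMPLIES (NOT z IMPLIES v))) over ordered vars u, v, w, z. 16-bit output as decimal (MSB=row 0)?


F1 = (((u IMPLIES u) IMPLIES NOT u) OR NOT w)
F2 = (((w OR z) XOR NOT w) XOR ((NOT z XOR v) IMPLIES (NOT z IMPLIES v)))
Counterexample to F1=>F2 is where F1=1 and F2=0.
Evaluate each row (bits = u,v,w,z, MSB first):
  row 0 [0000]: F1=1 F2=1 -> F1&~F2 -> 0
  row 1 [0001]: F1=1 F2=1 -> F1&~F2 -> 0
  row 2 [0010]: F1=1 F2=1 -> F1&~F2 -> 0
  row 3 [0011]: F1=1 F2=0 -> F1&~F2 -> 1
  row 4 [0100]: F1=1 F2=0 -> F1&~F2 -> 1
  row 5 [0101]: F1=1 F2=1 -> F1&~F2 -> 0
  row 6 [0110]: F1=1 F2=0 -> F1&~F2 -> 1
  row 7 [0111]: F1=1 F2=0 -> F1&~F2 -> 1
  row 8 [1000]: F1=1 F2=1 -> F1&~F2 -> 0
  row 9 [1001]: F1=1 F2=1 -> F1&~F2 -> 0
  row 10 [1010]: F1=0 F2=1 -> F1&~F2 -> 0
  row 11 [1011]: F1=0 F2=0 -> F1&~F2 -> 0
  row 12 [1100]: F1=1 F2=0 -> F1&~F2 -> 1
  row 13 [1101]: F1=1 F2=1 -> F1&~F2 -> 0
  row 14 [1110]: F1=0 F2=0 -> F1&~F2 -> 0
  row 15 [1111]: F1=0 F2=0 -> F1&~F2 -> 0
Full result column, 4 rows per line (u,v fixed per line; w,z runs 00..11 left to right):
  rows 0-3 [u,v=00]: 0001  = hex 1
  rows 4-7 [u,v=01]: 1011  = hex B
  rows 8-11 [u,v=10]: 0000  = hex 0
  rows 12-15 [u,v=11]: 1000  = hex 8
Counterexample vector (row 0 .. row 15) = 0001101100001000
Output column grouped in 4s = 0001 1011 0000 1000 = 0x1B08
Convert to decimal digit by digit (value = value*16 + digit):
  1 -> 1
  1*16 + 11 (B) = 27
  27*16 + 0 = 432
  432*16 + 8 = 6920
Decimal = 6920

6920


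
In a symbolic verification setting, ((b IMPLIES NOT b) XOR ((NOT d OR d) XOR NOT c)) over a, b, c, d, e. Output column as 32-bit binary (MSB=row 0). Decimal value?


Formula: ((b IMPLIES NOT b) XOR ((NOT d OR d) XOR NOT c)) over a, b, c, d, e (32 rows)
Evaluate each row (bits = a,b,c,d,e, MSB first):
  row 0 [00000]: ((0 IMPLIES NOT 0) XOR ((NOT 0 OR 0) XOR NOT 0)) -> 1
  row 1 [00001]: ((0 IMPLIES NOT 0) XOR ((NOT 0 OR 0) XOR NOT 0)) -> 1
  row 2 [00010]: ((0 IMPLIES NOT 0) XOR ((NOT 1 OR 1) XOR NOT 0)) -> 1
  row 3 [00011]: ((0 IMPLIES NOT 0) XOR ((NOT 1 OR 1) XOR NOT 0)) -> 1
  row 4 [00100]: ((0 IMPLIES NOT 0) XOR ((NOT 0 OR 0) XOR NOT 1)) -> 0
  row 5 [00101]: ((0 IMPLIES NOT 0) XOR ((NOT 0 OR 0) XOR NOT 1)) -> 0
  row 6 [00110]: ((0 IMPLIES NOT 0) XOR ((NOT 1 OR 1) XOR NOT 1)) -> 0
  row 7 [00111]: ((0 IMPLIES NOT 0) XOR ((NOT 1 OR 1) XOR NOT 1)) -> 0
  row 8 [01000]: ((1 IMPLIES NOT 1) XOR ((NOT 0 OR 0) XOR NOT 0)) -> 0
  row 9 [01001]: ((1 IMPLIES NOT 1) XOR ((NOT 0 OR 0) XOR NOT 0)) -> 0
  row 10 [01010]: ((1 IMPLIES NOT 1) XOR ((NOT 1 OR 1) XOR NOT 0)) -> 0
  row 11 [01011]: ((1 IMPLIES NOT 1) XOR ((NOT 1 OR 1) XOR NOT 0)) -> 0
  row 12 [01100]: ((1 IMPLIES NOT 1) XOR ((NOT 0 OR 0) XOR NOT 1)) -> 1
  row 13 [01101]: ((1 IMPLIES NOT 1) XOR ((NOT 0 OR 0) XOR NOT 1)) -> 1
  row 14 [01110]: ((1 IMPLIES NOT 1) XOR ((NOT 1 OR 1) XOR NOT 1)) -> 1
  row 15 [01111]: ((1 IMPLIES NOT 1) XOR ((NOT 1 OR 1) XOR NOT 1)) -> 1
  row 16 [10000]: ((0 IMPLIES NOT 0) XOR ((NOT 0 OR 0) XOR NOT 0)) -> 1
  row 17 [10001]: ((0 IMPLIES NOT 0) XOR ((NOT 0 OR 0) XOR NOT 0)) -> 1
  row 18 [10010]: ((0 IMPLIES NOT 0) XOR ((NOT 1 OR 1) XOR NOT 0)) -> 1
  row 19 [10011]: ((0 IMPLIES NOT 0) XOR ((NOT 1 OR 1) XOR NOT 0)) -> 1
  row 20 [10100]: ((0 IMPLIES NOT 0) XOR ((NOT 0 OR 0) XOR NOT 1)) -> 0
  row 21 [10101]: ((0 IMPLIES NOT 0) XOR ((NOT 0 OR 0) XOR NOT 1)) -> 0
  row 22 [10110]: ((0 IMPLIES NOT 0) XOR ((NOT 1 OR 1) XOR NOT 1)) -> 0
  row 23 [10111]: ((0 IMPLIES NOT 0) XOR ((NOT 1 OR 1) XOR NOT 1)) -> 0
  row 24 [11000]: ((1 IMPLIES NOT 1) XOR ((NOT 0 OR 0) XOR NOT 0)) -> 0
  row 25 [11001]: ((1 IMPLIES NOT 1) XOR ((NOT 0 OR 0) XOR NOT 0)) -> 0
  row 26 [11010]: ((1 IMPLIES NOT 1) XOR ((NOT 1 OR 1) XOR NOT 0)) -> 0
  row 27 [11011]: ((1 IMPLIES NOT 1) XOR ((NOT 1 OR 1) XOR NOT 0)) -> 0
  row 28 [11100]: ((1 IMPLIES NOT 1) XOR ((NOT 0 OR 0) XOR NOT 1)) -> 1
  row 29 [11101]: ((1 IMPLIES NOT 1) XOR ((NOT 0 OR 0) XOR NOT 1)) -> 1
  row 30 [11110]: ((1 IMPLIES NOT 1) XOR ((NOT 1 OR 1) XOR NOT 1)) -> 1
  row 31 [11111]: ((1 IMPLIES NOT 1) XOR ((NOT 1 OR 1) XOR NOT 1)) -> 1
Full result column, 4 rows per line (a,b,c fixed per line; d,e runs 00..11 left to right):
  rows 0-3 [a,b,c=000]: 1111  = hex F
  rows 4-7 [a,b,c=001]: 0000  = hex 0
  rows 8-11 [a,b,c=010]: 0000  = hex 0
  rows 12-15 [a,b,c=011]: 1111  = hex F
  rows 16-19 [a,b,c=100]: 1111  = hex F
  rows 20-23 [a,b,c=101]: 0000  = hex 0
  rows 24-27 [a,b,c=110]: 0000  = hex 0
  rows 28-31 [a,b,c=111]: 1111  = hex F
Output column (row 0 .. row 31) = 11110000000011111111000000001111
Output column grouped in 4s = 1111 0000 0000 1111 1111 0000 0000 1111 = 0xF00FF00F
Convert to decimal digit by digit (value = value*16 + digit):
  F -> 15
  15*16 + 0 = 240
  240*16 + 0 = 3840
  3840*16 + 15 (F) = 61455
  61455*16 + 15 (F) = 983295
  983295*16 + 0 = 15732720
  15732720*16 + 0 = 251723520
  251723520*16 + 15 (F) = 4027576335
Decimal = 4027576335

4027576335
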